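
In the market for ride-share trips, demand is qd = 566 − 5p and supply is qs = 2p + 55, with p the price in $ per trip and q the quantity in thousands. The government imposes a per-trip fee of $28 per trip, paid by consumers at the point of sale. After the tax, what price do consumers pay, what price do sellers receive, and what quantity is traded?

Without the tax, 566 − 5p = 2p + 55 gives 7p = 511, so p* = $73 and q* = 201.
With the tax collected from consumers, demand (in seller-price terms) shifts: qd = 566 − 5(p + 28).
New equilibrium: consumers pay $81, sellers receive $53, q = 161. (Wedge: pb − ps = 28.)
The less price-elastic side of the market bears the larger share of a per-unit tax.

Consumers pay $81; sellers receive $53; quantity = 161.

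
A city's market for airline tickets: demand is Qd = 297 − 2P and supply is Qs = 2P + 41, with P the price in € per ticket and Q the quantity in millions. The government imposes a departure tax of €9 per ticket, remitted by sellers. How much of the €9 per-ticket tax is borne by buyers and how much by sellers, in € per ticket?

Without the tax, 297 − 2P = 2P + 41 gives 4P = 256, so P* = €64 and Q* = 169.
With the tax collected from sellers, supply shifts: Qs = 2(P − 9) + 41.
New equilibrium: buyers pay €68.5, sellers receive €59.5, Q = 160. (Wedge: Pb − Ps = 9.)
Burden on buyers: €4.5; on sellers: €4.5. (They sum to €9.)

Buyers bear €4.5 per ticket; sellers bear €4.5 per ticket.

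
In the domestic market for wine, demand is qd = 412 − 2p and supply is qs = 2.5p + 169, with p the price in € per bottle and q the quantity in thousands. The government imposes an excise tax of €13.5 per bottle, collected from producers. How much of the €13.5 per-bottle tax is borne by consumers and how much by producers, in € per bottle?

Consumers bear €7.5 per bottle; producers bear €6 per bottle.

Without the tax, 412 − 2p = 2.5p + 169 gives 4.5p = 243, so p* = €54 and q* = 304.
With the tax collected from producers, supply shifts: qs = 2.5(p − 13.5) + 169.
New equilibrium: consumers pay €61.5, producers receive €48, q = 289. (Wedge: pb − ps = 13.5.)
Burden on consumers: €7.5; on producers: €6. (They sum to €13.5.)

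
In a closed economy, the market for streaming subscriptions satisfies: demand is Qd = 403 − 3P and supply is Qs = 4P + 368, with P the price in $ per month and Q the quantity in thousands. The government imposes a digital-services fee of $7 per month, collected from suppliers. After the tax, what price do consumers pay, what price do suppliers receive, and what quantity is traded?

Consumers pay $9; suppliers receive $2; quantity = 376.

Before the tax: set 403 − 3P = 4P + 368 → P* = $5, Q* = 388.
With the tax collected from suppliers, supply shifts: Qs = 4(P − 7) + 368.
New equilibrium: consumers pay $9, suppliers receive $2, Q = 376. (Wedge: Pb − Ps = 7.)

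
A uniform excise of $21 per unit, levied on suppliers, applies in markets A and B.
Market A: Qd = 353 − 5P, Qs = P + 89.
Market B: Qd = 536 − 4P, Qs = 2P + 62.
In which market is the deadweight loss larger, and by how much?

Market A: pre-tax P* = $44, Q* = 133; post-tax Q = 115.5; deadweight loss = $183.75.
Market B: pre-tax P* = $79, Q* = 220; post-tax Q = 192; deadweight loss = $294.
Difference: $183.75 vs $294 → market B is larger by $110.25.

Market B, by $110.25.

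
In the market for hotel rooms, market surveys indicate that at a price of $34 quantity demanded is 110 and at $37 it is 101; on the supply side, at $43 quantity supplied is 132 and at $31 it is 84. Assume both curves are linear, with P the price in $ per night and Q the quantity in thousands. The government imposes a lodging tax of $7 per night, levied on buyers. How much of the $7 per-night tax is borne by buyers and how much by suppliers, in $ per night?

Buyers bear $4 per night; suppliers bear $3 per night.

Demand slope: (101 − 110)/(37 − 34) = -3, so Qd = 212 − 3P.
Supply slope: (84 − 132)/(31 − 43) = 4, so Qs = 4P − 40.
Without the tax, 212 − 3P = 4P − 40 gives 7P = 252, so P* = $36 and Q* = 104.
With the tax collected from buyers, demand (in seller-price terms) shifts: Qd = 212 − 3(P + 7).
Solving gives Q = 92 with buyers paying $40 and suppliers receiving $33 (the $7 wedge).
Burden on buyers: $4; on suppliers: $3. (They sum to $7.)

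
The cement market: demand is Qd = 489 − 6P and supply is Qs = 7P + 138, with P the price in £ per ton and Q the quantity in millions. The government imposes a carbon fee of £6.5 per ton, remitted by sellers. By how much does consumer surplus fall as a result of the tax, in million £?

Consumer surplus falls by £1107.75 million.

Without the tax, 489 − 6P = 7P + 138 gives 13P = 351, so P* = £27 and Q* = 327.
With the tax collected from sellers, supply shifts: Qs = 7(P − 6.5) + 138.
Solving gives Q = 306 with buyers paying £30.5 and sellers receiving £24 (the £6.5 wedge).
ΔCS is the trapezoid between Q = 306 and Q = 327 of height £3.5: ½ · (327 + 306) · 3.5 = £1107.75.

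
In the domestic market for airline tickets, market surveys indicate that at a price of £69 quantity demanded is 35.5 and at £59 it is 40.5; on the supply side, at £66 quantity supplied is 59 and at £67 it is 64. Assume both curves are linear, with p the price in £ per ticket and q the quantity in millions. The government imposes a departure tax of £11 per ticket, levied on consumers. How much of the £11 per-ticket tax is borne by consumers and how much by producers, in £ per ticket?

Consumers bear £10 per ticket; producers bear £1 per ticket.

Demand slope: (40.5 − 35.5)/(59 − 69) = -0.5, so qd = 70 − 0.5p.
Supply slope: (64 − 59)/(67 − 66) = 5, so qs = 5p − 271.
Before the tax: set 70 − 0.5p = 5p − 271 → p* = £62, q* = 39.
With the tax collected from consumers, demand (in seller-price terms) shifts: qd = 70 − 0.5(p + 11).
New equilibrium: consumers pay £72, producers receive £61, q = 34. (Wedge: pb − ps = 11.)
Burden on consumers: £10; on producers: £1. (They sum to £11.)
The less price-elastic side of the market bears the larger share of a per-unit tax.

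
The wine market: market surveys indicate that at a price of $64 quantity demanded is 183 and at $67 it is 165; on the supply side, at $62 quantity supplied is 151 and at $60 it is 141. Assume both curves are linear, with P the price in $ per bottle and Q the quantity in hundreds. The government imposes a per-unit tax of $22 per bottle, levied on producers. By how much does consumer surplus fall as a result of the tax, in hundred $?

Consumer surplus falls by $1410 hundred.

Demand slope: (165 − 183)/(67 − 64) = -6, so Qd = 567 − 6P.
Supply slope: (141 − 151)/(60 − 62) = 5, so Qs = 5P − 159.
Without the tax, 567 − 6P = 5P − 159 gives 11P = 726, so P* = $66 and Q* = 171.
With the tax collected from producers, supply shifts: Qs = 5(P − 22) − 159.
Solving gives Q = 111 with consumers paying $76 and producers receiving $54 (the $22 wedge).
ΔCS is the trapezoid between Q = 111 and Q = 171 of height $10: ½ · (171 + 111) · 10 = $1410.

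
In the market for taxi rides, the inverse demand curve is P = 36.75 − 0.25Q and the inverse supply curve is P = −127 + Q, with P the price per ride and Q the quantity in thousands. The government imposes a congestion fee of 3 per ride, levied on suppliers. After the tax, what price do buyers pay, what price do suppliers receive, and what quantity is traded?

Inverting to Q(P) form: Qd = 147 − 4P; Qs = P + 127.
Before the tax: set 147 − 4P = P + 127 → P* = 4, Q* = 131.
With the tax collected from suppliers, supply shifts: Qs = (P − 3) + 127.
Solving gives Q = 128.6 with buyers paying 4.6 and suppliers receiving 1.6 (the 3 wedge).
The less price-elastic side of the market bears the larger share of a per-unit tax.

Buyers pay 4.6; suppliers receive 1.6; quantity = 128.6.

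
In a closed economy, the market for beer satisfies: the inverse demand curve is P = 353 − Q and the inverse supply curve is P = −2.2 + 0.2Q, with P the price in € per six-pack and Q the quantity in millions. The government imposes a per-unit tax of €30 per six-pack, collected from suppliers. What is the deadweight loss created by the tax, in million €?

Rewrite in direct form: Qd = 353 − P and Qs = 5P + 11.
Without the tax, 353 − P = 5P + 11 gives 6P = 342, so P* = €57 and Q* = 296.
With the tax collected from suppliers, supply shifts: Qs = 5(P − 30) + 11.
New equilibrium: buyers pay €82, suppliers receive €52, Q = 271. (Wedge: Pb − Ps = 30.)
Quantity falls by |ΔQ| = |296 − 271| = 25.
DWL = ½ · t · |ΔQ| = ½ · 30 · 25 = €375.

Deadweight loss = €375 million.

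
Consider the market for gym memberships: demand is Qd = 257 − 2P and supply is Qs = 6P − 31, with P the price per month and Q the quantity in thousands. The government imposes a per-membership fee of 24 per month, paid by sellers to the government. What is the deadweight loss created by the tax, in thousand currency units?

Deadweight loss = 432 thousand.

Before the tax: set 257 − 2P = 6P − 31 → P* = 36, Q* = 185.
With the tax collected from sellers, supply shifts: Qs = 6(P − 24) − 31.
Solving gives Q = 149 with consumers paying 54 and sellers receiving 30 (the 24 wedge).
Quantity falls by |ΔQ| = |185 − 149| = 36.
DWL = ½ · t · |ΔQ| = ½ · 24 · 36 = 432.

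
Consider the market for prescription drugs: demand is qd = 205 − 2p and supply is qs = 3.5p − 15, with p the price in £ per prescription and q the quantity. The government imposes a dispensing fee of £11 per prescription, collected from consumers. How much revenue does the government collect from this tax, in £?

Tax revenue = £1221.

Without the tax, 205 − 2p = 3.5p − 15 gives 5.5p = 220, so p* = £40 and q* = 125.
With the tax collected from consumers, demand (in seller-price terms) shifts: qd = 205 − 2(p + 11).
New equilibrium: consumers pay £47, suppliers receive £36, q = 111. (Wedge: pb − ps = 11.)
Revenue = t · Q = 11 · 111 = £1221.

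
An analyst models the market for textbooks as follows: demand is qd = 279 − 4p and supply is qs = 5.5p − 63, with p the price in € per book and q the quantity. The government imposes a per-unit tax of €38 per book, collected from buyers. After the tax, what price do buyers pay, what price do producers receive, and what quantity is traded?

Buyers pay €58; producers receive €20; quantity = 47.

Without the tax, 279 − 4p = 5.5p − 63 gives 9.5p = 342, so p* = €36 and q* = 135.
With the tax collected from buyers, demand (in seller-price terms) shifts: qd = 279 − 4(p + 38).
Solving gives q = 47 with buyers paying €58 and producers receiving €20 (the €38 wedge).
The less price-elastic side of the market bears the larger share of a per-unit tax.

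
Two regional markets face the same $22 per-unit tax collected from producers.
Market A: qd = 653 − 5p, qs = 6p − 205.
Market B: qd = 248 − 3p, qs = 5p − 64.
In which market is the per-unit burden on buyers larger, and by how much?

Market A: pre-tax p* = $78, q* = 263; post-tax q = 203; per-unit burden on buyers = $12.
Market B: pre-tax p* = $39, q* = 131; post-tax q = 89.75; per-unit burden on buyers = $13.75.
Difference: $12 vs $13.75 → market B is larger by $1.75.

Market B, by $1.75.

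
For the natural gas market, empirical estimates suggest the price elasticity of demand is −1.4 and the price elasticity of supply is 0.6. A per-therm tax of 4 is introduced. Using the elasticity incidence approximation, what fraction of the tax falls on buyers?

Incidence ratio: buyers' share ≈ εs / (εs + |εd|) = 0.6 / (0.6 + 1.4) = 0.3.
Supply is the less elastic side, so buyers bear the smaller share.

Buyers' share ≈ 0.3.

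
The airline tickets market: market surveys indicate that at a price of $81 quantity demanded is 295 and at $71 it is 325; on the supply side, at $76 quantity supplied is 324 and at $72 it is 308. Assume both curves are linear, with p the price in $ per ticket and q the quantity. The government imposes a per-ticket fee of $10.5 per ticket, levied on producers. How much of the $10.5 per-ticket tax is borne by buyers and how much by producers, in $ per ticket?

Demand slope: (325 − 295)/(71 − 81) = -3, so qd = 538 − 3p.
Supply slope: (308 − 324)/(72 − 76) = 4, so qs = 4p + 20.
Before the tax: set 538 − 3p = 4p + 20 → p* = $74, q* = 316.
With the tax collected from producers, supply shifts: qs = 4(p − 10.5) + 20.
New equilibrium: buyers pay $80, producers receive $69.5, q = 298. (Wedge: pb − ps = 10.5.)
Burden on buyers: $6; on producers: $4.5. (They sum to $10.5.)

Buyers bear $6 per ticket; producers bear $4.5 per ticket.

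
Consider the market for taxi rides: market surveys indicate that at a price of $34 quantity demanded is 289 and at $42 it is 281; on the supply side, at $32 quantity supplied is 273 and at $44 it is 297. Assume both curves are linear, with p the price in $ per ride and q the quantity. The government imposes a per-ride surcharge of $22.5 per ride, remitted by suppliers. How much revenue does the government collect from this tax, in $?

Tax revenue = $6075.

Demand slope: (281 − 289)/(42 − 34) = -1, so qd = 323 − p.
Supply slope: (297 − 273)/(44 − 32) = 2, so qs = 2p + 209.
Before the tax: set 323 − p = 2p + 209 → p* = $38, q* = 285.
With the tax collected from suppliers, supply shifts: qs = 2(p − 22.5) + 209.
New equilibrium: buyers pay $53, suppliers receive $30.5, q = 270. (Wedge: pb − ps = 22.5.)
Revenue = t · Q = 22.5 · 270 = $6075.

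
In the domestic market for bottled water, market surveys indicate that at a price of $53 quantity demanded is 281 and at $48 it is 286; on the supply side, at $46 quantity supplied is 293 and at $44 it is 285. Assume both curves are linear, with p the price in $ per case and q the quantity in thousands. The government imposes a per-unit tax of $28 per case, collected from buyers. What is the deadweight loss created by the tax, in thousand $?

Demand slope: (286 − 281)/(48 − 53) = -1, so qd = 334 − p.
Supply slope: (285 − 293)/(44 − 46) = 4, so qs = 4p + 109.
Before the tax: set 334 − p = 4p + 109 → p* = $45, q* = 289.
With the tax collected from buyers, demand (in seller-price terms) shifts: qd = 334 − (p + 28).
Solving gives q = 266.6 with buyers paying $67.4 and producers receiving $39.4 (the $28 wedge).
Quantity falls by |ΔQ| = |289 − 266.6| = 22.4.
DWL = ½ · t · |ΔQ| = ½ · 28 · 22.4 = $313.6.

Deadweight loss = $313.6 thousand.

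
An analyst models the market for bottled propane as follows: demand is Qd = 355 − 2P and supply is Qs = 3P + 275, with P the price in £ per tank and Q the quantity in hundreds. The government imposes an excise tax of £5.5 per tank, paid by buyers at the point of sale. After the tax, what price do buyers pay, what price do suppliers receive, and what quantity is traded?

Buyers pay £19.3; suppliers receive £13.8; quantity = 316.4.

Without the tax, 355 − 2P = 3P + 275 gives 5P = 80, so P* = £16 and Q* = 323.
With the tax collected from buyers, demand (in seller-price terms) shifts: Qd = 355 − 2(P + 5.5).
Solving gives Q = 316.4 with buyers paying £19.3 and suppliers receiving £13.8 (the £5.5 wedge).
The less price-elastic side of the market bears the larger share of a per-unit tax.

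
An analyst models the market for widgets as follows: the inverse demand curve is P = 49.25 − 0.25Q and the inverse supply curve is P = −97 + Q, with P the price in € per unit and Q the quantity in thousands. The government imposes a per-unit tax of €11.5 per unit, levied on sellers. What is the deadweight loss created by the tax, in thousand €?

Deadweight loss = €52.9 thousand.

Rewrite in direct form: Qd = 197 − 4P and Qs = P + 97.
Without the tax, 197 − 4P = P + 97 gives 5P = 100, so P* = €20 and Q* = 117.
With the tax collected from sellers, supply shifts: Qs = (P − 11.5) + 97.
New equilibrium: consumers pay €22.3, sellers receive €10.8, Q = 107.8. (Wedge: Pb − Ps = 11.5.)
Quantity falls by |ΔQ| = |117 − 107.8| = 9.2.
DWL = ½ · t · |ΔQ| = ½ · 11.5 · 9.2 = €52.9.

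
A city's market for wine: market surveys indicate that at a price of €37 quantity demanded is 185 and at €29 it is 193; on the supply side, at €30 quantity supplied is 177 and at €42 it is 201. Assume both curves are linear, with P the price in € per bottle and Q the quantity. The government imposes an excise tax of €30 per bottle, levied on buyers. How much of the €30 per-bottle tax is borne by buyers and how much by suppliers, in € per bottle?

Demand slope: (193 − 185)/(29 − 37) = -1, so Qd = 222 − P.
Supply slope: (201 − 177)/(42 − 30) = 2, so Qs = 2P + 117.
Before the tax: set 222 − P = 2P + 117 → P* = €35, Q* = 187.
With the tax collected from buyers, demand (in seller-price terms) shifts: Qd = 222 − (P + 30).
Solving gives Q = 167 with buyers paying €55 and suppliers receiving €25 (the €30 wedge).
Burden on buyers: €20; on suppliers: €10. (They sum to €30.)

Buyers bear €20 per bottle; suppliers bear €10 per bottle.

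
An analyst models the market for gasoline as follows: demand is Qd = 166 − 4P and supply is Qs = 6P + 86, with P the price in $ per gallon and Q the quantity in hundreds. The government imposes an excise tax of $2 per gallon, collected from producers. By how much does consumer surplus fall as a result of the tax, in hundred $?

Before the tax: set 166 − 4P = 6P + 86 → P* = $8, Q* = 134.
With the tax collected from producers, supply shifts: Qs = 6(P − 2) + 86.
Solving gives Q = 129.2 with buyers paying $9.2 and producers receiving $7.2 (the $2 wedge).
ΔCS is the trapezoid between Q = 129.2 and Q = 134 of height $1.2: ½ · (134 + 129.2) · 1.2 = $157.92.

Consumer surplus falls by $157.92 hundred.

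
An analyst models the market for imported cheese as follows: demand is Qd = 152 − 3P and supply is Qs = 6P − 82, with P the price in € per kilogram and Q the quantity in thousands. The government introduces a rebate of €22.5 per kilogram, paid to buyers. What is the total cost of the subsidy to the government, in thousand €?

Government outlay = €2677.5 thousand.

Before the subsidy: set 152 − 3P = 6P − 82 → P* = €26, Q* = 74.
With a per-unit subsidy paid to buyers, each effectively pays P − 22.5, so demand becomes Qd = 152 − 3(P − 22.5).
Solving gives Q = 119 with buyers paying €11 and sellers receiving €33.5 (the €22.5 wedge).
Outlay = t · Q = 22.5 · 119 = €2677.5.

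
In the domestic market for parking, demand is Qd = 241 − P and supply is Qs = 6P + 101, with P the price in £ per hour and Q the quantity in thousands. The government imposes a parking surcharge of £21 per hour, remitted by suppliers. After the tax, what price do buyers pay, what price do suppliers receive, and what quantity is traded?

Before the tax: set 241 − P = 6P + 101 → P* = £20, Q* = 221.
With the tax collected from suppliers, supply shifts: Qs = 6(P − 21) + 101.
Solving gives Q = 203 with buyers paying £38 and suppliers receiving £17 (the £21 wedge).

Buyers pay £38; suppliers receive £17; quantity = 203.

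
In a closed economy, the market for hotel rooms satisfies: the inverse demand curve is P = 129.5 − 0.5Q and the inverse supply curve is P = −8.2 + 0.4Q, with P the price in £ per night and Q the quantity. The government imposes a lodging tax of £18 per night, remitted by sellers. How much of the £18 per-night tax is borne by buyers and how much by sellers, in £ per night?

Rewrite in direct form: Qd = 259 − 2P and Qs = 2.5P + 20.5.
Before the tax: set 259 − 2P = 2.5P + 20.5 → P* = £53, Q* = 153.
With the tax collected from sellers, supply shifts: Qs = 2.5(P − 18) + 20.5.
New equilibrium: buyers pay £63, sellers receive £45, Q = 133. (Wedge: Pb − Ps = 18.)
Burden on buyers: £10; on sellers: £8. (They sum to £18.)

Buyers bear £10 per night; sellers bear £8 per night.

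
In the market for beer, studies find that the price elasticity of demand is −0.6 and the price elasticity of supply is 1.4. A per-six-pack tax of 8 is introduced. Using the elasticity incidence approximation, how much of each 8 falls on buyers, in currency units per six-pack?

Incidence ratio: buyers' share ≈ εs / (εs + |εd|) = 1.4 / (1.4 + 0.6) = 0.7.
So buyers bear ≈ 0.7 × 8 = 5.6; suppliers bear 2.4.

Buyers bear ≈ 5.6 per six-pack.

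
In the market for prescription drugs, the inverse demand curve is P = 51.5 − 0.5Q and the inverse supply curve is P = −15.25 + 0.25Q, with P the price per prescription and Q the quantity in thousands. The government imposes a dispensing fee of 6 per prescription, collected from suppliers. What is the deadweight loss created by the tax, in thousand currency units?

Rewrite in direct form: Qd = 103 − 2P and Qs = 4P + 61.
Without the tax, 103 − 2P = 4P + 61 gives 6P = 42, so P* = 7 and Q* = 89.
With the tax collected from suppliers, supply shifts: Qs = 4(P − 6) + 61.
New equilibrium: buyers pay 11, suppliers receive 5, Q = 81. (Wedge: Pb − Ps = 6.)
Quantity falls by |ΔQ| = |89 − 81| = 8.
DWL = ½ · t · |ΔQ| = ½ · 6 · 8 = 24.

Deadweight loss = 24 thousand.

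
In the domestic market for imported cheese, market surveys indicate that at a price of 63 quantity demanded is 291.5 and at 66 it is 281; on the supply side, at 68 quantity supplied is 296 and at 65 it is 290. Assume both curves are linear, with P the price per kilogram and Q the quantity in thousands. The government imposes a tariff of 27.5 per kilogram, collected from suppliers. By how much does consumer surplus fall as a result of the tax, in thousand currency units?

Demand slope: (281 − 291.5)/(66 − 63) = -3.5, so Qd = 512 − 3.5P.
Supply slope: (290 − 296)/(65 − 68) = 2, so Qs = 2P + 160.
Before the tax: set 512 − 3.5P = 2P + 160 → P* = 64, Q* = 288.
With the tax collected from suppliers, supply shifts: Qs = 2(P − 27.5) + 160.
Solving gives Q = 253 with buyers paying 74 and suppliers receiving 46.5 (the 27.5 wedge).
ΔCS is the trapezoid between Q = 253 and Q = 288 of height 10: ½ · (288 + 253) · 10 = 2705.

Consumer surplus falls by 2705 thousand.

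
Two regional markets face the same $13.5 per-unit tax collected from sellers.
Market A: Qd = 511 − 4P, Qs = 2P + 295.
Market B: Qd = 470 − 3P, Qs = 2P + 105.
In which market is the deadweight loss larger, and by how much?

Market A: pre-tax P* = $36, Q* = 367; post-tax Q = 349; deadweight loss = $121.5.
Market B: pre-tax P* = $73, Q* = 251; post-tax Q = 234.8; deadweight loss = $109.35.
Difference: $121.5 vs $109.35 → market A is larger by $12.15.

Market A, by $12.15.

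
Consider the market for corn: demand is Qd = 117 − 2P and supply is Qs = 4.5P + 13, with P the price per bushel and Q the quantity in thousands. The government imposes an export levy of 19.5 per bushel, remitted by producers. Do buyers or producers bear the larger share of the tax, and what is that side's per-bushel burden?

Buyers bear the larger share: 13.5 per bushel.

Before the tax: set 117 − 2P = 4.5P + 13 → P* = 16, Q* = 85.
With the tax collected from producers, supply shifts: Qs = 4.5(P − 19.5) + 13.
Solving gives Q = 58 with buyers paying 29.5 and producers receiving 10 (the 19.5 wedge).
Per-bushel burden: buyers 13.5, producers 6.
Buyers take the larger share because demand is less price-elastic here (demand slope 2 vs supply slope 4.5).
The less price-elastic side of the market bears the larger share of a per-unit tax.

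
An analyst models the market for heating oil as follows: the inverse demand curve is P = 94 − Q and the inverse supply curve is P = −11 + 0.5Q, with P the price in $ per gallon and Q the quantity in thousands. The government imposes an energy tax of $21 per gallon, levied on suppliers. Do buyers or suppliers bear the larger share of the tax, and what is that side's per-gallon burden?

Buyers bear the larger share: $14 per gallon.

Rewrite in direct form: Qd = 94 − P and Qs = 2P + 22.
Without the tax, 94 − P = 2P + 22 gives 3P = 72, so P* = $24 and Q* = 70.
With the tax collected from suppliers, supply shifts: Qs = 2(P − 21) + 22.
Solving gives Q = 56 with buyers paying $38 and suppliers receiving $17 (the $21 wedge).
Per-gallon burden: buyers $14, suppliers $7.
Buyers take the larger share because demand is less price-elastic here (demand slope 1 vs supply slope 2).
The less price-elastic side of the market bears the larger share of a per-unit tax.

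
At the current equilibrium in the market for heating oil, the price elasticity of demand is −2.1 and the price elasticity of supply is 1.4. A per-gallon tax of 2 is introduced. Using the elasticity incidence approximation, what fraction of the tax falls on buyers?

Incidence ratio: buyers' share ≈ εs / (εs + |εd|) = 1.4 / (1.4 + 2.1) = 0.4.
Supply is the less elastic side, so buyers bear the smaller share.

Buyers' share ≈ 0.4.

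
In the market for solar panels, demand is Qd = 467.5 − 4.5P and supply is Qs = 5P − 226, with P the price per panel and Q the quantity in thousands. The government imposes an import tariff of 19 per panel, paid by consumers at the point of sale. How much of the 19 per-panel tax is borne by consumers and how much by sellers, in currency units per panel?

Consumers bear 10 per panel; sellers bear 9 per panel.

Without the tax, 467.5 − 4.5P = 5P − 226 gives 9.5P = 693.5, so P* = 73 and Q* = 139.
With the tax collected from consumers, demand (in seller-price terms) shifts: Qd = 467.5 − 4.5(P + 19).
New equilibrium: consumers pay 83, sellers receive 64, Q = 94. (Wedge: Pb − Ps = 19.)
Burden on consumers: 10; on sellers: 9. (They sum to 19.)
The less price-elastic side of the market bears the larger share of a per-unit tax.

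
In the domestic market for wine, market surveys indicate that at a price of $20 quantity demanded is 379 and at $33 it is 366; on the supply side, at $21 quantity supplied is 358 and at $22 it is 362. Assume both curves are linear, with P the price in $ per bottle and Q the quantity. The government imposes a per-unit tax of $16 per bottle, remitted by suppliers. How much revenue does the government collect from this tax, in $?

Tax revenue = $5779.2.

Demand slope: (366 − 379)/(33 − 20) = -1, so Qd = 399 − P.
Supply slope: (362 − 358)/(22 − 21) = 4, so Qs = 4P + 274.
Without the tax, 399 − P = 4P + 274 gives 5P = 125, so P* = $25 and Q* = 374.
With the tax collected from suppliers, supply shifts: Qs = 4(P − 16) + 274.
Solving gives Q = 361.2 with consumers paying $37.8 and suppliers receiving $21.8 (the $16 wedge).
Revenue = t · Q = 16 · 361.2 = $5779.2.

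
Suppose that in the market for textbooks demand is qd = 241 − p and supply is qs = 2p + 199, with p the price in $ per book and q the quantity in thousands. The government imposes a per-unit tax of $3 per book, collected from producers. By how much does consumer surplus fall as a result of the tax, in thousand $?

Consumer surplus falls by $452 thousand.

Without the tax, 241 − p = 2p + 199 gives 3p = 42, so p* = $14 and q* = 227.
With the tax collected from producers, supply shifts: qs = 2(p − 3) + 199.
Solving gives q = 225 with consumers paying $16 and producers receiving $13 (the $3 wedge).
ΔCS is the trapezoid between Q = 225 and Q = 227 of height $2: ½ · (227 + 225) · 2 = $452.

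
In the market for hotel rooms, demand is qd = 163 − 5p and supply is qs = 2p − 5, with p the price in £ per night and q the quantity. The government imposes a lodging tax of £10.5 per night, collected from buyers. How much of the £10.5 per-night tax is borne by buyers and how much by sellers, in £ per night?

Buyers bear £3 per night; sellers bear £7.5 per night.

Without the tax, 163 − 5p = 2p − 5 gives 7p = 168, so p* = £24 and q* = 43.
With the tax collected from buyers, demand (in seller-price terms) shifts: qd = 163 − 5(p + 10.5).
New equilibrium: buyers pay £27, sellers receive £16.5, q = 28. (Wedge: pb − ps = 10.5.)
Burden on buyers: £3; on sellers: £7.5. (They sum to £10.5.)
The less price-elastic side of the market bears the larger share of a per-unit tax.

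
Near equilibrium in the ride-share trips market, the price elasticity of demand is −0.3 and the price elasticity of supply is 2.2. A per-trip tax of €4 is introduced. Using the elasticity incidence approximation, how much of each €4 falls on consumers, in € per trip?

Incidence ratio: consumers' share ≈ εs / (εs + |εd|) = 2.2 / (2.2 + 0.3) = 0.88.
So consumers bear ≈ 0.88 × €4 = €3.52; sellers bear €0.48.

Consumers bear ≈ €3.52 per trip.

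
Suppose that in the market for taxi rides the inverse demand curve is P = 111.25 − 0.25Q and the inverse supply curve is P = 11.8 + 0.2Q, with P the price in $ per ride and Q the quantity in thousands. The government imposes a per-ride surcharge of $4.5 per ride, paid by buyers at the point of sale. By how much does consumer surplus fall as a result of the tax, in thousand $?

Rewrite in direct form: Qd = 445 − 4P and Qs = 5P − 59.
Before the tax: set 445 − 4P = 5P − 59 → P* = $56, Q* = 221.
With the tax collected from buyers, demand (in seller-price terms) shifts: Qd = 445 − 4(P + 4.5).
Solving gives Q = 211 with buyers paying $58.5 and suppliers receiving $54 (the $4.5 wedge).
ΔCS is the trapezoid between Q = 211 and Q = 221 of height $2.5: ½ · (221 + 211) · 2.5 = $540.

Consumer surplus falls by $540 thousand.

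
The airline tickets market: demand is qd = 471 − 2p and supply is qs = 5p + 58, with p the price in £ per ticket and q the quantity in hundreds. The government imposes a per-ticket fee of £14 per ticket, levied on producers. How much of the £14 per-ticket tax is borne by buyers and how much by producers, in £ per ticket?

Buyers bear £10 per ticket; producers bear £4 per ticket.

Without the tax, 471 − 2p = 5p + 58 gives 7p = 413, so p* = £59 and q* = 353.
With the tax collected from producers, supply shifts: qs = 5(p − 14) + 58.
Solving gives q = 333 with buyers paying £69 and producers receiving £55 (the £14 wedge).
Burden on buyers: £10; on producers: £4. (They sum to £14.)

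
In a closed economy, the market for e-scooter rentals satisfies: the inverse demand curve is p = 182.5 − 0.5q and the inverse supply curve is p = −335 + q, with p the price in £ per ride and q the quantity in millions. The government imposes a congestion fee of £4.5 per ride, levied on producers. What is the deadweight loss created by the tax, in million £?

Deadweight loss = £6.75 million.

Inverting to q(p) form: qd = 365 − 2p; qs = p + 335.
Before the tax: set 365 − 2p = p + 335 → p* = £10, q* = 345.
With the tax collected from producers, supply shifts: qs = (p − 4.5) + 335.
New equilibrium: buyers pay £11.5, producers receive £7, q = 342. (Wedge: pb − ps = 4.5.)
Quantity falls by |ΔQ| = |345 − 342| = 3.
DWL = ½ · t · |ΔQ| = ½ · 4.5 · 3 = £6.75.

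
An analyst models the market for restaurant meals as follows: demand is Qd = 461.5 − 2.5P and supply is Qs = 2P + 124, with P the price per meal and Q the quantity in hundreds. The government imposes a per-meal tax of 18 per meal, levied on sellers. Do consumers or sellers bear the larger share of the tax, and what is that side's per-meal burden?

Sellers bear the larger share: 10 per meal.

Without the tax, 461.5 − 2.5P = 2P + 124 gives 4.5P = 337.5, so P* = 75 and Q* = 274.
With the tax collected from sellers, supply shifts: Qs = 2(P − 18) + 124.
New equilibrium: consumers pay 83, sellers receive 65, Q = 254. (Wedge: Pb − Ps = 18.)
Per-meal burden: consumers 8, sellers 10.
Sellers take the larger share because supply is less price-elastic here (demand slope 2.5 vs supply slope 2).
The less price-elastic side of the market bears the larger share of a per-unit tax.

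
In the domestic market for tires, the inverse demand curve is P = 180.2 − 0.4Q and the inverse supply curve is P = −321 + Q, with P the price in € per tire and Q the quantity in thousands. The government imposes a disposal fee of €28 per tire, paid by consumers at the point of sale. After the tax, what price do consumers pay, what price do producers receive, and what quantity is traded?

Consumers pay €45; producers receive €17; quantity = 338.

Rewrite in direct form: Qd = 450.5 − 2.5P and Qs = P + 321.
Without the tax, 450.5 − 2.5P = P + 321 gives 3.5P = 129.5, so P* = €37 and Q* = 358.
With the tax collected from consumers, demand (in seller-price terms) shifts: Qd = 450.5 − 2.5(P + 28).
Solving gives Q = 338 with consumers paying €45 and producers receiving €17 (the €28 wedge).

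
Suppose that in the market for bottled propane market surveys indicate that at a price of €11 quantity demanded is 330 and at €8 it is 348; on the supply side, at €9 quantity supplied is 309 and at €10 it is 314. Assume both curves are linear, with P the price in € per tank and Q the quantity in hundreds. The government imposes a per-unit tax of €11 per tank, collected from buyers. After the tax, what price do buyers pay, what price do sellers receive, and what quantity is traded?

Demand slope: (348 − 330)/(8 − 11) = -6, so Qd = 396 − 6P.
Supply slope: (314 − 309)/(10 − 9) = 5, so Qs = 5P + 264.
Before the tax: set 396 − 6P = 5P + 264 → P* = €12, Q* = 324.
With the tax collected from buyers, demand (in seller-price terms) shifts: Qd = 396 − 6(P + 11).
New equilibrium: buyers pay €17, sellers receive €6, Q = 294. (Wedge: Pb − Ps = 11.)
The less price-elastic side of the market bears the larger share of a per-unit tax.

Buyers pay €17; sellers receive €6; quantity = 294.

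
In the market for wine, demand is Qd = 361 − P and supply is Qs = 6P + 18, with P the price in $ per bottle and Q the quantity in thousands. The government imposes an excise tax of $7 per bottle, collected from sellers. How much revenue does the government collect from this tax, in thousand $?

Without the tax, 361 − P = 6P + 18 gives 7P = 343, so P* = $49 and Q* = 312.
With the tax collected from sellers, supply shifts: Qs = 6(P − 7) + 18.
New equilibrium: consumers pay $55, sellers receive $48, Q = 306. (Wedge: Pb − Ps = 7.)
Revenue = t · Q = 7 · 306 = $2142.

Tax revenue = $2142 thousand.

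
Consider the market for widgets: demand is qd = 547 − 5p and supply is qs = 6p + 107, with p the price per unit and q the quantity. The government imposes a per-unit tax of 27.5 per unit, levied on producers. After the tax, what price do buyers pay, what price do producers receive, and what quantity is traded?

Without the tax, 547 − 5p = 6p + 107 gives 11p = 440, so p* = 40 and q* = 347.
With the tax collected from producers, supply shifts: qs = 6(p − 27.5) + 107.
Solving gives q = 272 with buyers paying 55 and producers receiving 27.5 (the 27.5 wedge).
The less price-elastic side of the market bears the larger share of a per-unit tax.

Buyers pay 55; producers receive 27.5; quantity = 272.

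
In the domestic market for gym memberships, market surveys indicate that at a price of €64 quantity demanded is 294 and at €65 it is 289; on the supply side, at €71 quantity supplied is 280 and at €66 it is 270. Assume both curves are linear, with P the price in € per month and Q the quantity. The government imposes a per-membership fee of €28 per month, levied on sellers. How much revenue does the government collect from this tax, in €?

Tax revenue = €6552.

Demand slope: (289 − 294)/(65 − 64) = -5, so Qd = 614 − 5P.
Supply slope: (270 − 280)/(66 − 71) = 2, so Qs = 2P + 138.
Before the tax: set 614 − 5P = 2P + 138 → P* = €68, Q* = 274.
With the tax collected from sellers, supply shifts: Qs = 2(P − 28) + 138.
Solving gives Q = 234 with consumers paying €76 and sellers receiving €48 (the €28 wedge).
Revenue = t · Q = 28 · 234 = €6552.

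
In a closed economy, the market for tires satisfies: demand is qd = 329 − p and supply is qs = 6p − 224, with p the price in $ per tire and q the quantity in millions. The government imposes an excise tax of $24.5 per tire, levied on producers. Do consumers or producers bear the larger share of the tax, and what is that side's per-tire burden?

Before the tax: set 329 − p = 6p − 224 → p* = $79, q* = 250.
With the tax collected from producers, supply shifts: qs = 6(p − 24.5) − 224.
New equilibrium: consumers pay $100, producers receive $75.5, q = 229. (Wedge: pb − ps = 24.5.)
Per-tire burden: consumers $21, producers $3.5.
Consumers take the larger share because demand is less price-elastic here (demand slope 1 vs supply slope 6).
The less price-elastic side of the market bears the larger share of a per-unit tax.

Consumers bear the larger share: $21 per tire.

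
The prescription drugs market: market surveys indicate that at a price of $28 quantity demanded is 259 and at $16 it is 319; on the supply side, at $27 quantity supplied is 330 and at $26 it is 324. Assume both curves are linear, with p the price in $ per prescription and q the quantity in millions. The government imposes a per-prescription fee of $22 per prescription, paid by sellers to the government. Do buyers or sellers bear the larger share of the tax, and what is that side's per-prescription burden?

Buyers bear the larger share: $12 per prescription.

Demand slope: (319 − 259)/(16 − 28) = -5, so qd = 399 − 5p.
Supply slope: (324 − 330)/(26 − 27) = 6, so qs = 6p + 168.
Without the tax, 399 − 5p = 6p + 168 gives 11p = 231, so p* = $21 and q* = 294.
With the tax collected from sellers, supply shifts: qs = 6(p − 22) + 168.
Solving gives q = 234 with buyers paying $33 and sellers receiving $11 (the $22 wedge).
Per-prescription burden: buyers $12, sellers $10.
Buyers take the larger share because demand is less price-elastic here (demand slope 5 vs supply slope 6).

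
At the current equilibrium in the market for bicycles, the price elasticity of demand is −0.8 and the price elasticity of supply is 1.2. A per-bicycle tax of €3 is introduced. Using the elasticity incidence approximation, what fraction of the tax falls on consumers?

Consumers' share ≈ 0.6.

Incidence ratio: consumers' share ≈ εs / (εs + |εd|) = 1.2 / (1.2 + 0.8) = 0.6.
Supply is the more elastic side, so consumers bear the larger share.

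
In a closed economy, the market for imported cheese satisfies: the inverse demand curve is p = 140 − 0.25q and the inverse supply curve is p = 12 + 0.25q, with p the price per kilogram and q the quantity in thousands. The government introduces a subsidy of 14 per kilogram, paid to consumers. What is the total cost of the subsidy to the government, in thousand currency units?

Government outlay = 3976 thousand.

Inverting to q(p) form: qd = 560 − 4p; qs = 4p − 48.
Without the subsidy, 560 − 4p = 4p − 48 gives 8p = 608, so p* = 76 and q* = 256.
With a per-unit subsidy paid to consumers, each effectively pays p − 14, so demand becomes qd = 560 − 4(p − 14).
Solving gives q = 284 with consumers paying 69 and suppliers receiving 83 (the 14 wedge).
Outlay = t · Q = 14 · 284 = 3976.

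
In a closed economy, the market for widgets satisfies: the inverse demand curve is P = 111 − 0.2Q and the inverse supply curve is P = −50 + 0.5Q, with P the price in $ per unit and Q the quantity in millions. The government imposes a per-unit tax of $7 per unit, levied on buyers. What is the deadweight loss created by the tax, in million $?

Deadweight loss = $35 million.

Inverting to Q(P) form: Qd = 555 − 5P; Qs = 2P + 100.
Before the tax: set 555 − 5P = 2P + 100 → P* = $65, Q* = 230.
With the tax collected from buyers, demand (in seller-price terms) shifts: Qd = 555 − 5(P + 7).
New equilibrium: buyers pay $67, suppliers receive $60, Q = 220. (Wedge: Pb − Ps = 7.)
Quantity falls by |ΔQ| = |230 − 220| = 10.
DWL = ½ · t · |ΔQ| = ½ · 7 · 10 = $35.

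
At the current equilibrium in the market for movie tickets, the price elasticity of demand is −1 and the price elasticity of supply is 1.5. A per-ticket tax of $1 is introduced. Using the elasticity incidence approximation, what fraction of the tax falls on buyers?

Buyers' share ≈ 0.6.

Incidence ratio: buyers' share ≈ εs / (εs + |εd|) = 1.5 / (1.5 + 1) = 0.6.
Supply is the more elastic side, so buyers bear the larger share.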